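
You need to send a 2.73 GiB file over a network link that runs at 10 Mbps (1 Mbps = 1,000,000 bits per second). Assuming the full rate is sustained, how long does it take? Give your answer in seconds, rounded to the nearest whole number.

2.73 GiB = 2,931,315,179.52 bytes = 23,450,521,436.16 bits
10 Mbps = 10,000,000 bits/s
time = 23,450,521,436.16 / 10,000,000 = 2,345 s

2,345 seconds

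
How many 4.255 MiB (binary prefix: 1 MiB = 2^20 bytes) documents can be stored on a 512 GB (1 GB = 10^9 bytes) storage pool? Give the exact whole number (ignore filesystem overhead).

114,754

Capacity: 512 GB = 512,000,000,000 bytes
Per item: 4.255 MiB = 4,461,690.88 bytes
⌊512,000,000,000 / 4,461,690.88⌋ = 114,754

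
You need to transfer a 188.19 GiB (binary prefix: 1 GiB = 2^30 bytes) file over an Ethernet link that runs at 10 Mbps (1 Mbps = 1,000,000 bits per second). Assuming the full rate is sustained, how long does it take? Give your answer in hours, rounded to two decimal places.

188.19 GiB = 202,067,473,858.56 bytes = 1,616,539,790,868.48 bits
10 Mbps = 10,000,000 bits/s
time = 1,616,539,790,868.48 / 10,000,000 = 161,653.9791 s
161,653.9791 s / 3600 = 44.90 hours

44.90 hours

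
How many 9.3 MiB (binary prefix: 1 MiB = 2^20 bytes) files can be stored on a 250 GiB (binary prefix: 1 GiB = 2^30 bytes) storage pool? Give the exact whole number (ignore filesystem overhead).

Capacity: 250 GiB = 268,435,456,000 bytes
Per item: 9.3 MiB = 9,751,756.8 bytes
⌊268,435,456,000 / 9,751,756.8⌋ = 27,526

27,526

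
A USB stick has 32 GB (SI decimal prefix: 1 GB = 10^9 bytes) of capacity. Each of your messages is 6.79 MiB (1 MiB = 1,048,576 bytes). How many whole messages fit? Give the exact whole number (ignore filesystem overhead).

4,494

Capacity: 32 GB = 32,000,000,000 bytes
Per item: 6.79 MiB = 7,119,831.04 bytes
⌊32,000,000,000 / 7,119,831.04⌋ = 4,494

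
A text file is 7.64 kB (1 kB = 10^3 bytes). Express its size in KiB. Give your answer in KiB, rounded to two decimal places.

7.46 KiB

7.64 kB = 7.64 × 10^3 bytes = 7,640 bytes
1 KiB = 1,024 bytes
7,640 / 1,024 = 7.46 KiB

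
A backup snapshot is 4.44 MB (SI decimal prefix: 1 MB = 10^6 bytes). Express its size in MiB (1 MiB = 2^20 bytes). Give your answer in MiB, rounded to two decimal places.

4.44 MB = 4.44 × 10^6 bytes = 4,440,000 bytes
1 MiB = 1,048,576 bytes
4,440,000 / 1,048,576 = 4.23 MiB

4.23 MiB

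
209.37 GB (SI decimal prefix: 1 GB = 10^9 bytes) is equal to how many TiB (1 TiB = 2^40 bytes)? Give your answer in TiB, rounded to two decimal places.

209.37 GB = 209.37 × 10^9 bytes = 209,370,000,000 bytes
1 TiB = 1,099,511,627,776 bytes
209,370,000,000 / 1,099,511,627,776 = 0.19 TiB

0.19 TiB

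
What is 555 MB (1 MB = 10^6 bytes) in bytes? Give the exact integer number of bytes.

555,000,000 bytes

555 × 1,000,000 = 555,000,000 bytes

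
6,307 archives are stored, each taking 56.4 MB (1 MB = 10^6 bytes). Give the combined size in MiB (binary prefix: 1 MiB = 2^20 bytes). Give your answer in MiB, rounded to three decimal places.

Total = 6,307 × 56.4 MB = 355714.8 MB
= 355714.8 × 1,000,000 bytes = 355,714,800,000 bytes
1 MiB = 1,048,576 bytes
355,714,800,000 / 1,048,576 = 339,236.069 MiB

339,236.069 MiB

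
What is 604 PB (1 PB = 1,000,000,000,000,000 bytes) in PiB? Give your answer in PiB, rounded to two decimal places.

604 PB = 604 × 10^15 bytes = 604,000,000,000,000,000 bytes
1 PiB = 1,125,899,906,842,624 bytes
604,000,000,000,000,000 / 1,125,899,906,842,624 = 536.46 PiB

536.46 PiB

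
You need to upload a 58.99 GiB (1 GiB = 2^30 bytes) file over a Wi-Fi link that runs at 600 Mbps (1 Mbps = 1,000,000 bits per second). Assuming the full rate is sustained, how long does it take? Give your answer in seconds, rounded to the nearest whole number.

58.99 GiB = 63,340,030,197.76 bytes = 506,720,241,582.08 bits
600 Mbps = 600,000,000 bits/s
time = 506,720,241,582.08 / 600,000,000 = 845 s

845 seconds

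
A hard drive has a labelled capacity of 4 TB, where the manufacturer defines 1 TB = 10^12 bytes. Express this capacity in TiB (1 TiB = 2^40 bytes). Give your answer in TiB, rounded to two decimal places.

3.64 TiB

4 TB × 1,000,000,000,000 bytes/TB = 4,000,000,000,000 bytes
1 TiB = 1,099,511,627,776 bytes
4,000,000,000,000 / 1,099,511,627,776 = 3.64 TiB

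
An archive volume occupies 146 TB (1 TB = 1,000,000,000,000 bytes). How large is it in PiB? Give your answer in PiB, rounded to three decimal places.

146 TB × 1,000,000,000,000 bytes/TB = 146,000,000,000,000 bytes
1 PiB = 2^50 bytes = 1,125,899,906,842,624 bytes
146,000,000,000,000 / 1,125,899,906,842,624 = 0.130 PiB

0.130 PiB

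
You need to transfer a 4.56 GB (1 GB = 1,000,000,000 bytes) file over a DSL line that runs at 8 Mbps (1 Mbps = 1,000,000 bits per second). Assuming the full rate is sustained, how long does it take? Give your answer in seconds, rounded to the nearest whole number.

4.56 GB = 4,560,000,000 bytes = 36,480,000,000 bits
8 Mbps = 8,000,000 bits/s
time = 36,480,000,000 / 8,000,000 = 4,560 s

4,560 seconds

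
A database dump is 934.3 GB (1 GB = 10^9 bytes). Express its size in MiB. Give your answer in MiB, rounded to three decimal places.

934.3 GB = 934.3 × 10^9 bytes = 934,300,000,000 bytes
1 MiB = 1,048,576 bytes
934,300,000,000 / 1,048,576 = 891,017.914 MiB

891,017.914 MiB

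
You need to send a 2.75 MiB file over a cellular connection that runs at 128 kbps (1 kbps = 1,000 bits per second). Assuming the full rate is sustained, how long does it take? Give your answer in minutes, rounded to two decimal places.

2.75 MiB = 2,883,584 bytes = 23,068,672 bits
128 kbps = 128,000 bits/s
time = 23,068,672 / 128,000 = 180.224 s
180.224 s / 60 = 3.00 minutes

3.00 minutes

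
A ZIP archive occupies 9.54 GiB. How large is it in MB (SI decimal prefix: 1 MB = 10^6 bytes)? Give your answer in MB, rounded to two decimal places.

10,243.50 MB

9.54 GiB = 9.54 × 2^30 bytes = 10,243,497,000.96 bytes
1 MB = 10^6 bytes = 1,000,000 bytes
10,243,497,000.96 / 1,000,000 = 10,243.50 MB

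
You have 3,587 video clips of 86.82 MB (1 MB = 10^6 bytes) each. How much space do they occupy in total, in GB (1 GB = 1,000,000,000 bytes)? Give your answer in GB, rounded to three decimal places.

311.423 GB

Total = 3,587 × 86.82 MB = 311423.34 MB
= 311423.34 × 1,000,000 bytes = 311,423,340,000 bytes
1 GB = 1,000,000,000 bytes
311,423,340,000 / 1,000,000,000 = 311.423 GB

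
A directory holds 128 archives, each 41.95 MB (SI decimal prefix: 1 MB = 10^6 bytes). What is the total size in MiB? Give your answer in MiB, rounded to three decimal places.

5,120.850 MiB

Total = 128 × 41.95 MB = 5369.6 MB
= 5369.6 × 1,000,000 bytes = 5,369,600,000 bytes
1 MiB = 1,048,576 bytes
5,369,600,000 / 1,048,576 = 5,120.850 MiB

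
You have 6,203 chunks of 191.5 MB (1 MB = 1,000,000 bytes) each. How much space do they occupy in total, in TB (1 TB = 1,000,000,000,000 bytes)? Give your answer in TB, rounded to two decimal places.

Total = 6,203 × 191.5 MB = 1187874.5 MB
= 1187874.5 × 1,000,000 bytes = 1,187,874,500,000 bytes
1 TB = 1,000,000,000,000 bytes
1,187,874,500,000 / 1,000,000,000,000 = 1.19 TB

1.19 TB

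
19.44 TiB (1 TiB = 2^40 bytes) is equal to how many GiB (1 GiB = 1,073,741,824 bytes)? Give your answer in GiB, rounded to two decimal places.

19,906.56 GiB

19.44 TiB × 1,099,511,627,776 bytes/TiB = 21,374,506,043,965.44 bytes
1 GiB = 2^30 bytes = 1,073,741,824 bytes
21,374,506,043,965.44 / 1,073,741,824 = 19,906.56 GiB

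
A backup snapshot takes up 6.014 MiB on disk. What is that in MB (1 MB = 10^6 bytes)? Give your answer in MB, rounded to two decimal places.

6.014 MiB = 6.014 × 2^20 bytes = 6,306,136.064 bytes
1 MB = 10^6 bytes = 1,000,000 bytes
6,306,136.064 / 1,000,000 = 6.31 MB

6.31 MB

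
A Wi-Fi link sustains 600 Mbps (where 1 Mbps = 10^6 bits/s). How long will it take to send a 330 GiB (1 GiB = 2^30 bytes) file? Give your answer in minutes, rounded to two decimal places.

330 GiB = 354,334,801,920 bytes = 2,834,678,415,360 bits
600 Mbps = 600,000,000 bits/s
time = 2,834,678,415,360 / 600,000,000 = 4,724.464 s
4,724.464 s / 60 = 78.74 minutes

78.74 minutes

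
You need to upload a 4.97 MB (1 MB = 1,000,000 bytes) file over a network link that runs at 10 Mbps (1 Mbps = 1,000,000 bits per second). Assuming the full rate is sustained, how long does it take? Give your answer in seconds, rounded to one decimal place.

4.0 seconds

4.97 MB = 4,970,000 bytes = 39,760,000 bits
10 Mbps = 10,000,000 bits/s
time = 39,760,000 / 10,000,000 = 4.0 s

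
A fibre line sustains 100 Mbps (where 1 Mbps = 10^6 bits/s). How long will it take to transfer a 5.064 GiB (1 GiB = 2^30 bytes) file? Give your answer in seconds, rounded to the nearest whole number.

5.064 GiB = 5,437,428,596.736 bytes = 43,499,428,773.888 bits
100 Mbps = 100,000,000 bits/s
time = 43,499,428,773.888 / 100,000,000 = 435 s

435 seconds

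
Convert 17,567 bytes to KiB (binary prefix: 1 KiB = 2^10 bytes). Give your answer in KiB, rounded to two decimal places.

17,567 bytes given.
1 KiB = 2^10 bytes = 1,024 bytes
17,567 / 1,024 = 17.16 KiB

17.16 KiB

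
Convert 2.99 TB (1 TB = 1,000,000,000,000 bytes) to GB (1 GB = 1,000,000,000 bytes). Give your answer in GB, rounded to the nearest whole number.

2,990 GB

2.99 TB × 1,000,000,000,000 bytes/TB = 2,990,000,000,000 bytes
1 GB = 1,000,000,000 bytes
2,990,000,000,000 / 1,000,000,000 = 2,990 GB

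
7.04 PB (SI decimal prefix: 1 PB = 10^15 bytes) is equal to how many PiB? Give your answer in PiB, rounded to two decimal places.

6.25 PiB

7.04 PB = 7.04 × 10^15 bytes = 7,040,000,000,000,000 bytes
1 PiB = 2^50 bytes = 1,125,899,906,842,624 bytes
7,040,000,000,000,000 / 1,125,899,906,842,624 = 6.25 PiB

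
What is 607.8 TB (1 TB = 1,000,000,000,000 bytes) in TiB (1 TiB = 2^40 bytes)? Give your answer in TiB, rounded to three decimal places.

607.8 TB × 1,000,000,000,000 bytes/TB = 607,800,000,000,000 bytes
1 TiB = 2^40 bytes = 1,099,511,627,776 bytes
607,800,000,000,000 / 1,099,511,627,776 = 552.791 TiB

552.791 TiB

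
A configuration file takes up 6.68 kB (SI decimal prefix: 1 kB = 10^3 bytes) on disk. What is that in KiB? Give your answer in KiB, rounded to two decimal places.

6.52 KiB

6.68 kB = 6.68 × 10^3 bytes = 6,680 bytes
1 KiB = 1,024 bytes
6,680 / 1,024 = 6.52 KiB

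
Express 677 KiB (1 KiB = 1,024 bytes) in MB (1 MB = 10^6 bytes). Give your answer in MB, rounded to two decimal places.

677 KiB = 677 × 2^10 bytes = 693,248 bytes
1 MB = 1,000,000 bytes
693,248 / 1,000,000 = 0.69 MB

0.69 MB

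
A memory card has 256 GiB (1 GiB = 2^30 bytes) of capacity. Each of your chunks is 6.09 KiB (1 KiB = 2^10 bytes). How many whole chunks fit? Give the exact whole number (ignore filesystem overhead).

44,078,071

Capacity: 256 GiB = 274,877,906,944 bytes
Per item: 6.09 KiB = 6,236.16 bytes
⌊274,877,906,944 / 6,236.16⌋ = 44,078,071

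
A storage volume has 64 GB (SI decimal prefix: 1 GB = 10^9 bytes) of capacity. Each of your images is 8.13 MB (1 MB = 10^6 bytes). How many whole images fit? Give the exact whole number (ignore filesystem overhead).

Capacity: 64 GB = 64,000,000,000 bytes
Per item: 8.13 MB = 8,130,000 bytes
⌊64,000,000,000 / 8,130,000⌋ = 7,872

7,872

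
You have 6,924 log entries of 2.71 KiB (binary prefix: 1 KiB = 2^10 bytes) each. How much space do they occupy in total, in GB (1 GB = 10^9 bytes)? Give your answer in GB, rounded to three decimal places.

0.019 GB

Total = 6,924 × 2.71 KiB = 18764.04 KiB
= 18764.04 × 1,024 bytes = 19,214,376.96 bytes
1 GB = 1,000,000,000 bytes
19,214,376.96 / 1,000,000,000 = 0.019 GB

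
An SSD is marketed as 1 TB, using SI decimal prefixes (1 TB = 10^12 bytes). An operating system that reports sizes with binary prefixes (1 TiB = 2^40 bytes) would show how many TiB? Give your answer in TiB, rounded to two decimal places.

0.91 TiB

1 TB × 1,000,000,000,000 bytes/TB = 1,000,000,000,000 bytes
1 TiB = 1,099,511,627,776 bytes
1,000,000,000,000 / 1,099,511,627,776 = 0.91 TiB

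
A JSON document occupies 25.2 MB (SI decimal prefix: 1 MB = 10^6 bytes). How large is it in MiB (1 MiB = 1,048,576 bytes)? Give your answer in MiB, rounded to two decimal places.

24.03 MiB

25.2 MB = 25.2 × 10^6 bytes = 25,200,000 bytes
1 MiB = 1,048,576 bytes
25,200,000 / 1,048,576 = 24.03 MiB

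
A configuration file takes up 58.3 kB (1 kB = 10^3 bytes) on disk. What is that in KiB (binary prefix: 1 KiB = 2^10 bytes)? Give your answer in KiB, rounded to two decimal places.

56.93 KiB

58.3 kB = 58.3 × 10^3 bytes = 58,300 bytes
1 KiB = 2^10 bytes = 1,024 bytes
58,300 / 1,024 = 56.93 KiB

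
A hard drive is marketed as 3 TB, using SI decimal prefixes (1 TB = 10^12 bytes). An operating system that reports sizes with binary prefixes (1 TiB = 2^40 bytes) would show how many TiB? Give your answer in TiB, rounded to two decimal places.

3 TB = 3 × 10^12 bytes = 3,000,000,000,000 bytes
1 TiB = 2^40 bytes = 1,099,511,627,776 bytes
3,000,000,000,000 / 1,099,511,627,776 = 2.73 TiB

2.73 TiB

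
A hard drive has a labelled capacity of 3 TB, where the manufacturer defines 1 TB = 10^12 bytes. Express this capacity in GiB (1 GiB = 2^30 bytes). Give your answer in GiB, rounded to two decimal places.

3 TB = 3 × 10^12 bytes = 3,000,000,000,000 bytes
1 GiB = 2^30 bytes = 1,073,741,824 bytes
3,000,000,000,000 / 1,073,741,824 = 2,793.97 GiB

2,793.97 GiB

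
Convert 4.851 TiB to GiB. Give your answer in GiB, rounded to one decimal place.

4,967.4 GiB

4.851 TiB = 4.851 × 2^40 bytes = 5,333,730,906,341.376 bytes
1 GiB = 2^30 bytes = 1,073,741,824 bytes
5,333,730,906,341.376 / 1,073,741,824 = 4,967.4 GiB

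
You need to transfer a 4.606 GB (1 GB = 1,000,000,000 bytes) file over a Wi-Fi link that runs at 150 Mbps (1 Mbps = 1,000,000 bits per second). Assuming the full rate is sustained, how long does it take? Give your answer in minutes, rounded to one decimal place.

4.1 minutes

4.606 GB = 4,606,000,000 bytes = 36,848,000,000 bits
150 Mbps = 150,000,000 bits/s
time = 36,848,000,000 / 150,000,000 = 245.65 s
245.65 s / 60 = 4.1 minutes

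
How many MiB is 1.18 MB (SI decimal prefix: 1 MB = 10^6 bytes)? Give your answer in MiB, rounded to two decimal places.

1.18 MB × 1,000,000 bytes/MB = 1,180,000 bytes
1 MiB = 2^20 bytes = 1,048,576 bytes
1,180,000 / 1,048,576 = 1.13 MiB

1.13 MiB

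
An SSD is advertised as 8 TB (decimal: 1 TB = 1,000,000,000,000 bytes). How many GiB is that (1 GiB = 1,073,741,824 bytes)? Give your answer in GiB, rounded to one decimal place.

8 TB = 8 × 10^12 bytes = 8,000,000,000,000 bytes
1 GiB = 2^30 bytes = 1,073,741,824 bytes
8,000,000,000,000 / 1,073,741,824 = 7,450.6 GiB

7,450.6 GiB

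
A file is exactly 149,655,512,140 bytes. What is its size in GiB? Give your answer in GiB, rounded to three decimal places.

139.378 GiB

149,655,512,140 bytes given.
1 GiB = 1,073,741,824 bytes
149,655,512,140 / 1,073,741,824 = 139.378 GiB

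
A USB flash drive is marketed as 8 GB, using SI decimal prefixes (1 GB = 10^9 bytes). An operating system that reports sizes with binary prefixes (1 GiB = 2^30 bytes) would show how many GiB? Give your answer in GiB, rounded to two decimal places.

7.45 GiB

8 GB = 8 × 10^9 bytes = 8,000,000,000 bytes
1 GiB = 2^30 bytes = 1,073,741,824 bytes
8,000,000,000 / 1,073,741,824 = 7.45 GiB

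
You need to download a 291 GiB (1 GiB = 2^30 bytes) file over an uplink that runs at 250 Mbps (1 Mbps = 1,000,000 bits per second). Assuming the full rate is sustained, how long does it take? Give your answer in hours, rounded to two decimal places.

2.78 hours

291 GiB = 312,458,870,784 bytes = 2,499,670,966,272 bits
250 Mbps = 250,000,000 bits/s
time = 2,499,670,966,272 / 250,000,000 = 9,998.6839 s
9,998.6839 s / 3600 = 2.78 hours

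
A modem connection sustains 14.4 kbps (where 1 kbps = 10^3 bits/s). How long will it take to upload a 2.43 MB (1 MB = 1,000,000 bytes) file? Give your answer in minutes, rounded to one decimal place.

2.43 MB = 2,430,000 bytes = 19,440,000 bits
14.4 kbps = 14,400 bits/s
time = 19,440,000 / 14,400 = 1,350.00 s
1,350.00 s / 60 = 22.5 minutes

22.5 minutes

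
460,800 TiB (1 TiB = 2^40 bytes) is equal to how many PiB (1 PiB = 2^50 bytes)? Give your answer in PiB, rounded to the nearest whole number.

460,800 TiB × 1,099,511,627,776 bytes/TiB = 506,654,958,079,180,800 bytes
1 PiB = 1,125,899,906,842,624 bytes
506,654,958,079,180,800 / 1,125,899,906,842,624 = 450 PiB

450 PiB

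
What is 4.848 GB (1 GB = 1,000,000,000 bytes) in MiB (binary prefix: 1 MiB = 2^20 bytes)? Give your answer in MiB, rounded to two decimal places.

4.848 GB = 4.848 × 10^9 bytes = 4,848,000,000 bytes
1 MiB = 1,048,576 bytes
4,848,000,000 / 1,048,576 = 4,623.41 MiB

4,623.41 MiB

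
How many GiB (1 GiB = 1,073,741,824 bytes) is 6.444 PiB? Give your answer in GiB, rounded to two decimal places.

6,757,023.74 GiB

6.444 PiB × 1,125,899,906,842,624 bytes/PiB = 7,255,298,999,693,869.056 bytes
1 GiB = 2^30 bytes = 1,073,741,824 bytes
7,255,298,999,693,869.056 / 1,073,741,824 = 6,757,023.74 GiB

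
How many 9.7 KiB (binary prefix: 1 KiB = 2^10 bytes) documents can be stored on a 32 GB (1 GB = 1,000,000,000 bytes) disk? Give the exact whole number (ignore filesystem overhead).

3,221,649

Capacity: 32 GB = 32,000,000,000 bytes
Per item: 9.7 KiB = 9,932.8 bytes
⌊32,000,000,000 / 9,932.8⌋ = 3,221,649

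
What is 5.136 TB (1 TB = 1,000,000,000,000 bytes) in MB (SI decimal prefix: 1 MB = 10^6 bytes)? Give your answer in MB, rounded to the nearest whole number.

5.136 TB = 5.136 × 10^12 bytes = 5,136,000,000,000 bytes
1 MB = 10^6 bytes = 1,000,000 bytes
5,136,000,000,000 / 1,000,000 = 5,136,000 MB

5,136,000 MB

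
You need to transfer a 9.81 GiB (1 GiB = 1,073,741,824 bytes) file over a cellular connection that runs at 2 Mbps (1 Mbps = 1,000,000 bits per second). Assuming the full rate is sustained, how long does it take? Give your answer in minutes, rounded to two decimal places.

9.81 GiB = 10,533,407,293.44 bytes = 84,267,258,347.52 bits
2 Mbps = 2,000,000 bits/s
time = 84,267,258,347.52 / 2,000,000 = 42,133.629 s
42,133.629 s / 60 = 702.23 minutes

702.23 minutes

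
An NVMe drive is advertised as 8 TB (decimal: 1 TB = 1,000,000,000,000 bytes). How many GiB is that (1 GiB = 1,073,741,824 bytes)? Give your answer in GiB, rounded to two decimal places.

8 TB = 8 × 10^12 bytes = 8,000,000,000,000 bytes
1 GiB = 2^30 bytes = 1,073,741,824 bytes
8,000,000,000,000 / 1,073,741,824 = 7,450.58 GiB

7,450.58 GiB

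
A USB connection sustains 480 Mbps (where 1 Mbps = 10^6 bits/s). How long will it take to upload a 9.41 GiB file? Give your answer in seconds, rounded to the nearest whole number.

9.41 GiB = 10,103,910,563.84 bytes = 80,831,284,510.72 bits
480 Mbps = 480,000,000 bits/s
time = 80,831,284,510.72 / 480,000,000 = 168 s

168 seconds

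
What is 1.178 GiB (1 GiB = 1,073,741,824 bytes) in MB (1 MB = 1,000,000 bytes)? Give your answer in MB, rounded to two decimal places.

1,264.87 MB

1.178 GiB × 1,073,741,824 bytes/GiB = 1,264,867,868.672 bytes
1 MB = 1,000,000 bytes
1,264,867,868.672 / 1,000,000 = 1,264.87 MB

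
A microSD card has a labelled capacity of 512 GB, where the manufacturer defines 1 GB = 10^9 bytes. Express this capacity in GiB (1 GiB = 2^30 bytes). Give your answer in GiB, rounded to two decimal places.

476.84 GiB

512 GB × 1,000,000,000 bytes/GB = 512,000,000,000 bytes
1 GiB = 2^30 bytes = 1,073,741,824 bytes
512,000,000,000 / 1,073,741,824 = 476.84 GiB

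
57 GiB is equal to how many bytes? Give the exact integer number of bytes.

57 × 1,073,741,824 = 61,203,283,968 bytes

61,203,283,968 bytes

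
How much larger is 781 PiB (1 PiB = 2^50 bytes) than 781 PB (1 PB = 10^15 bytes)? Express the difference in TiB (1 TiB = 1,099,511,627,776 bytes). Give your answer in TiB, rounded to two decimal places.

781 PiB = 781 × 1,125,899,906,842,624 = 879,327,827,244,089,344 bytes
781 PB = 781 × 1,000,000,000,000,000 = 781,000,000,000,000,000 bytes
difference = 98,327,827,244,089,344 bytes
98,327,827,244,089,344 / 1,099,511,627,776 = 89,428.64 TiB

89,428.64 TiB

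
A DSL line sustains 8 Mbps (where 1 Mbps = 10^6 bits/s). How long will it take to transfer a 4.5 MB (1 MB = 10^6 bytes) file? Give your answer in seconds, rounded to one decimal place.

4.5 MB = 4,500,000 bytes = 36,000,000 bits
8 Mbps = 8,000,000 bits/s
time = 36,000,000 / 8,000,000 = 4.5 s

4.5 seconds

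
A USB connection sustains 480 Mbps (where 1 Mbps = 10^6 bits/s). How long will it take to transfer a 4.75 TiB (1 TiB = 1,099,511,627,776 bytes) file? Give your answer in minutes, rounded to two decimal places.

4.75 TiB = 5,222,680,231,936 bytes = 41,781,441,855,488 bits
480 Mbps = 480,000,000 bits/s
time = 41,781,441,855,488 / 480,000,000 = 87,044.671 s
87,044.671 s / 60 = 1,450.74 minutes

1,450.74 minutes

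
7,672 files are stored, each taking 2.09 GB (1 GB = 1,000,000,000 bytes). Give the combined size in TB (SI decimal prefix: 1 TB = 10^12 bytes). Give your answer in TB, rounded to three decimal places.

16.034 TB

Total = 7,672 × 2.09 GB = 16034.48 GB
= 16034.48 × 1,000,000,000 bytes = 16,034,480,000,000 bytes
1 TB = 1,000,000,000,000 bytes
16,034,480,000,000 / 1,000,000,000,000 = 16.034 TB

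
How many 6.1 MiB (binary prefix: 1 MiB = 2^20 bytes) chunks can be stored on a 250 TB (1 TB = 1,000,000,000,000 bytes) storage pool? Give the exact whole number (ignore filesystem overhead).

Capacity: 250 TB = 250,000,000,000,000 bytes
Per item: 6.1 MiB = 6,396,313.6 bytes
⌊250,000,000,000,000 / 6,396,313.6⌋ = 39,085,012

39,085,012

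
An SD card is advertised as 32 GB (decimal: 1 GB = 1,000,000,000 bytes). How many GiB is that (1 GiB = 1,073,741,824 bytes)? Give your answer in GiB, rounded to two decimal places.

32 GB = 32 × 10^9 bytes = 32,000,000,000 bytes
1 GiB = 2^30 bytes = 1,073,741,824 bytes
32,000,000,000 / 1,073,741,824 = 29.80 GiB

29.80 GiB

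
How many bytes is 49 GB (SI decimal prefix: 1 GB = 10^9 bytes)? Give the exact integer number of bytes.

49,000,000,000 bytes

49 × 1,000,000,000 = 49,000,000,000 bytes  (1 GB = 10^9 bytes)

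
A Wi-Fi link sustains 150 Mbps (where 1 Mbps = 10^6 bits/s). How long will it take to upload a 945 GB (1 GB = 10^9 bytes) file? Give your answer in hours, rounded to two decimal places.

14.00 hours

945 GB = 945,000,000,000 bytes = 7,560,000,000,000 bits
150 Mbps = 150,000,000 bits/s
time = 7,560,000,000,000 / 150,000,000 = 50,400.0000 s
50,400.0000 s / 3600 = 14.00 hours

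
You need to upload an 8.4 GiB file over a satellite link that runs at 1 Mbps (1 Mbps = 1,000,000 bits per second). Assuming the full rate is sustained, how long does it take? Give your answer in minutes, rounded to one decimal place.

8.4 GiB = 9,019,431,321.6 bytes = 72,155,450,572.8 bits
1 Mbps = 1,000,000 bits/s
time = 72,155,450,572.8 / 1,000,000 = 72,155.45 s
72,155.45 s / 60 = 1,202.6 minutes

1,202.6 minutes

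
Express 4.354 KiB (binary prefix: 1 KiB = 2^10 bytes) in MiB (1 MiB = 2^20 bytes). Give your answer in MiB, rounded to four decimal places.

4.354 KiB = 4.354 × 2^10 bytes = 4,458.496 bytes
1 MiB = 2^20 bytes = 1,048,576 bytes
4,458.496 / 1,048,576 = 0.0043 MiB

0.0043 MiB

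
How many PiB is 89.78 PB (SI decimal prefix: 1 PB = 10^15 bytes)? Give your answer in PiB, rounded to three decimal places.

79.741 PiB

89.78 PB = 89.78 × 10^15 bytes = 89,780,000,000,000,000 bytes
1 PiB = 2^50 bytes = 1,125,899,906,842,624 bytes
89,780,000,000,000,000 / 1,125,899,906,842,624 = 79.741 PiB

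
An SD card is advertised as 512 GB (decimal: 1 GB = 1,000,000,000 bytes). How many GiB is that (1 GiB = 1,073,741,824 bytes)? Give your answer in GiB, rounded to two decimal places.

476.84 GiB

512 GB = 512 × 10^9 bytes = 512,000,000,000 bytes
1 GiB = 2^30 bytes = 1,073,741,824 bytes
512,000,000,000 / 1,073,741,824 = 476.84 GiB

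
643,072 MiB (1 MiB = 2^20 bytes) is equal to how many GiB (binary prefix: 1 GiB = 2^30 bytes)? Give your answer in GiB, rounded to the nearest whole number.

628 GiB

643,072 MiB = 643,072 × 2^20 bytes = 674,309,865,472 bytes
1 GiB = 1,073,741,824 bytes
674,309,865,472 / 1,073,741,824 = 628 GiB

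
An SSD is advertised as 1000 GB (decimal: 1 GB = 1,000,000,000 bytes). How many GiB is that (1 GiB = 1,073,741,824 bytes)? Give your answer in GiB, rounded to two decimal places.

1000 GB = 1000 × 10^9 bytes = 1,000,000,000,000 bytes
1 GiB = 2^30 bytes = 1,073,741,824 bytes
1,000,000,000,000 / 1,073,741,824 = 931.32 GiB

931.32 GiB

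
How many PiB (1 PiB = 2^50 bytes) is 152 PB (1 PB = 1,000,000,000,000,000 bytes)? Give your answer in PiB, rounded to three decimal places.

135.003 PiB

152 PB = 152 × 10^15 bytes = 152,000,000,000,000,000 bytes
1 PiB = 1,125,899,906,842,624 bytes
152,000,000,000,000,000 / 1,125,899,906,842,624 = 135.003 PiB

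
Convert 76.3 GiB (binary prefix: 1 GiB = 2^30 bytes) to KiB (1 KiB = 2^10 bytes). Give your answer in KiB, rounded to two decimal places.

80,006,348.80 KiB

76.3 GiB = 76.3 × 2^30 bytes = 81,926,501,171.2 bytes
1 KiB = 1,024 bytes
81,926,501,171.2 / 1,024 = 80,006,348.80 KiB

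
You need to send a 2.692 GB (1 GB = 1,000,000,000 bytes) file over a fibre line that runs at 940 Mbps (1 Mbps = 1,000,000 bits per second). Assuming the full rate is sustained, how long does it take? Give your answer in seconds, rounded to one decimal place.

22.9 seconds

2.692 GB = 2,692,000,000 bytes = 21,536,000,000 bits
940 Mbps = 940,000,000 bits/s
time = 21,536,000,000 / 940,000,000 = 22.9 s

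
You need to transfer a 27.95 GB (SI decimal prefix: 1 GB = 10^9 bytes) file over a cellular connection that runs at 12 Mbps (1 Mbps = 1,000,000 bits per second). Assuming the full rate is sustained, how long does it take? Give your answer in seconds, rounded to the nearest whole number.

27.95 GB = 27,950,000,000 bytes = 223,600,000,000 bits
12 Mbps = 12,000,000 bits/s
time = 223,600,000,000 / 12,000,000 = 18,633 s

18,633 seconds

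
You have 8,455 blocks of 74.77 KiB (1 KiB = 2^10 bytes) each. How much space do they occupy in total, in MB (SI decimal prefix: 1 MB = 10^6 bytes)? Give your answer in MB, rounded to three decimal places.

647.353 MB

Total = 8,455 × 74.77 KiB = 632180.35 KiB
= 632180.35 × 1,024 bytes = 647,352,678.4 bytes
1 MB = 1,000,000 bytes
647,352,678.4 / 1,000,000 = 647.353 MB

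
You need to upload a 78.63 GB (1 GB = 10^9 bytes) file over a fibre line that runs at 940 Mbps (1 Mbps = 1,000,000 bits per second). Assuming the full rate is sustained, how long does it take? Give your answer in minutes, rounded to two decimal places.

11.15 minutes

78.63 GB = 78,630,000,000 bytes = 629,040,000,000 bits
940 Mbps = 940,000,000 bits/s
time = 629,040,000,000 / 940,000,000 = 669.191 s
669.191 s / 60 = 11.15 minutes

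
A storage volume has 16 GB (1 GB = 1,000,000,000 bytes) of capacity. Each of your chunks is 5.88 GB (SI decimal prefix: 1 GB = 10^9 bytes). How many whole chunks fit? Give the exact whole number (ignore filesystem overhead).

Capacity: 16 GB = 16,000,000,000 bytes
Per item: 5.88 GB = 5,880,000,000 bytes
⌊16,000,000,000 / 5,880,000,000⌋ = 2

2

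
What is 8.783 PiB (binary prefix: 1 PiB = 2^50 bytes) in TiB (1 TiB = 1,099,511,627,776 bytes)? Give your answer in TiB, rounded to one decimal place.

8,993.8 TiB

8.783 PiB = 8.783 × 2^50 bytes = 9,888,778,881,798,766.592 bytes
1 TiB = 1,099,511,627,776 bytes
9,888,778,881,798,766.592 / 1,099,511,627,776 = 8,993.8 TiB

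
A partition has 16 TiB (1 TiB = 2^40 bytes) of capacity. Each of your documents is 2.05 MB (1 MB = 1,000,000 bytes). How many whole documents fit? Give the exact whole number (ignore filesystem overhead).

Capacity: 16 TiB = 17,592,186,044,416 bytes
Per item: 2.05 MB = 2,050,000 bytes
⌊17,592,186,044,416 / 2,050,000⌋ = 8,581,554

8,581,554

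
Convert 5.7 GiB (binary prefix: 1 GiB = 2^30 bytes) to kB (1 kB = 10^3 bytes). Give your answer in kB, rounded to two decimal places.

5.7 GiB = 5.7 × 2^30 bytes = 6,120,328,396.8 bytes
1 kB = 1,000 bytes
6,120,328,396.8 / 1,000 = 6,120,328.40 kB

6,120,328.40 kB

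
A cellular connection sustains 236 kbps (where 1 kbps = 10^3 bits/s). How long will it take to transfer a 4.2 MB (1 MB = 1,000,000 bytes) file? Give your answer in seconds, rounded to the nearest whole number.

4.2 MB = 4,200,000 bytes = 33,600,000 bits
236 kbps = 236,000 bits/s
time = 33,600,000 / 236,000 = 142 s

142 seconds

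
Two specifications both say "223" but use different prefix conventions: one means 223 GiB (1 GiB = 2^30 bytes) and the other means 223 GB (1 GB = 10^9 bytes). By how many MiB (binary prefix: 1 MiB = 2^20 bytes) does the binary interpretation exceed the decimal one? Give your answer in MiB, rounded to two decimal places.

15,682.63 MiB

223 GiB = 223 × 1,073,741,824 = 239,444,426,752 bytes
223 GB = 223 × 1,000,000,000 = 223,000,000,000 bytes
difference = 16,444,426,752 bytes
16,444,426,752 / 1,048,576 = 15,682.63 MiB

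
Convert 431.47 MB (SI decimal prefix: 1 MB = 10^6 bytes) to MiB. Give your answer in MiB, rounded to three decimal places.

411.482 MiB

431.47 MB × 1,000,000 bytes/MB = 431,470,000 bytes
1 MiB = 1,048,576 bytes
431,470,000 / 1,048,576 = 411.482 MiB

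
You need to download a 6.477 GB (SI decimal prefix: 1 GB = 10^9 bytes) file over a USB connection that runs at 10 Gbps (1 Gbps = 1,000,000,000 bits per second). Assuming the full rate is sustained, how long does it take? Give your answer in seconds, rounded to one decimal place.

6.477 GB = 6,477,000,000 bytes = 51,816,000,000 bits
10 Gbps = 10,000,000,000 bits/s
time = 51,816,000,000 / 10,000,000,000 = 5.2 s

5.2 seconds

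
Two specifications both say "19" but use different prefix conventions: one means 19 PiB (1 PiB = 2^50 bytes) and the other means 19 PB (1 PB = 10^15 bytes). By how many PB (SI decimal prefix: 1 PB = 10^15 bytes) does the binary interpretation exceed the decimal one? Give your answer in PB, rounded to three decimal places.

19 PiB = 19 × 1,125,899,906,842,624 = 21,392,098,230,009,856 bytes
19 PB = 19 × 1,000,000,000,000,000 = 19,000,000,000,000,000 bytes
difference = 2,392,098,230,009,856 bytes
2,392,098,230,009,856 / 1,000,000,000,000,000 = 2.392 PB

2.392 PB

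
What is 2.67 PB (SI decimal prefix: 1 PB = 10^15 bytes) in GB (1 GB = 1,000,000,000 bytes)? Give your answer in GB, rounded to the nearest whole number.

2.67 PB = 2.67 × 10^15 bytes = 2,670,000,000,000,000 bytes
1 GB = 10^9 bytes = 1,000,000,000 bytes
2,670,000,000,000,000 / 1,000,000,000 = 2,670,000 GB

2,670,000 GB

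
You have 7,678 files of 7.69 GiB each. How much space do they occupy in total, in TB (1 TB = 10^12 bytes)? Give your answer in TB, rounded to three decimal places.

63.398 TB

Total = 7,678 × 7.69 GiB = 59043.82 GiB
= 59043.82 × 1,073,741,824 bytes = 63,397,818,982,727.68 bytes
1 TB = 1,000,000,000,000 bytes
63,397,818,982,727.68 / 1,000,000,000,000 = 63.398 TB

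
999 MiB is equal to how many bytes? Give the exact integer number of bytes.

999 × 1,048,576 = 1,047,527,424 bytes  (1 MiB = 2^20 bytes)

1,047,527,424 bytes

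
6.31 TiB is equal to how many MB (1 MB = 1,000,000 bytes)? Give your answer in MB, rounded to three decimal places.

6,937,918.371 MB

6.31 TiB = 6.31 × 2^40 bytes = 6,937,918,371,266.56 bytes
1 MB = 1,000,000 bytes
6,937,918,371,266.56 / 1,000,000 = 6,937,918.371 MB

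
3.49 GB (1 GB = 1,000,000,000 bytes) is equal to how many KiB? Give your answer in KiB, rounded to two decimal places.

3,408,203.13 KiB

3.49 GB = 3.49 × 10^9 bytes = 3,490,000,000 bytes
1 KiB = 2^10 bytes = 1,024 bytes
3,490,000,000 / 1,024 = 3,408,203.13 KiB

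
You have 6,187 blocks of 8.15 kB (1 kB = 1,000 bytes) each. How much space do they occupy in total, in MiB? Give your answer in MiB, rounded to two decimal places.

Total = 6,187 × 8.15 kB = 50424.05 kB
= 50424.05 × 1,000 bytes = 50,424,050 bytes
1 MiB = 1,048,576 bytes
50,424,050 / 1,048,576 = 48.09 MiB

48.09 MiB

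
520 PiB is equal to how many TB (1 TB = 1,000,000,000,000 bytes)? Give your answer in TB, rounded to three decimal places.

520 PiB = 520 × 2^50 bytes = 585,467,951,558,164,480 bytes
1 TB = 10^12 bytes = 1,000,000,000,000 bytes
585,467,951,558,164,480 / 1,000,000,000,000 = 585,467.952 TB

585,467.952 TB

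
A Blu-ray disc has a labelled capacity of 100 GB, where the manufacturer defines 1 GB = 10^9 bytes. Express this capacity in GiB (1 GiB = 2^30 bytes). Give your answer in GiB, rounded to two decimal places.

93.13 GiB

100 GB × 1,000,000,000 bytes/GB = 100,000,000,000 bytes
1 GiB = 1,073,741,824 bytes
100,000,000,000 / 1,073,741,824 = 93.13 GiB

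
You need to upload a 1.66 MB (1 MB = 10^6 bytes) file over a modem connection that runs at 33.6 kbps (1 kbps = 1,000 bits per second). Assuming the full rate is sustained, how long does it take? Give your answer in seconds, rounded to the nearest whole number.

395 seconds

1.66 MB = 1,660,000 bytes = 13,280,000 bits
33.6 kbps = 33,600 bits/s
time = 13,280,000 / 33,600 = 395 s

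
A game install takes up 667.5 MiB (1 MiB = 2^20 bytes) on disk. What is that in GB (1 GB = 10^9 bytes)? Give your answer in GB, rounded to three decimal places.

667.5 MiB = 667.5 × 2^20 bytes = 699,924,480 bytes
1 GB = 1,000,000,000 bytes
699,924,480 / 1,000,000,000 = 0.700 GB

0.700 GB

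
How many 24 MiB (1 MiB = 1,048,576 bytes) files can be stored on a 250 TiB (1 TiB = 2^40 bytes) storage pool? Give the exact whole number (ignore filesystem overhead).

10,922,666

Capacity: 250 TiB = 274,877,906,944,000 bytes
Per item: 24 MiB = 25,165,824 bytes
⌊274,877,906,944,000 / 25,165,824⌋ = 10,922,666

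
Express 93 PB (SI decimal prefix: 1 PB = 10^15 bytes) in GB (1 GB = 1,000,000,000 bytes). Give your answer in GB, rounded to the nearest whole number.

93,000,000 GB

93 PB = 93 × 10^15 bytes = 93,000,000,000,000,000 bytes
1 GB = 10^9 bytes = 1,000,000,000 bytes
93,000,000,000,000,000 / 1,000,000,000 = 93,000,000 GB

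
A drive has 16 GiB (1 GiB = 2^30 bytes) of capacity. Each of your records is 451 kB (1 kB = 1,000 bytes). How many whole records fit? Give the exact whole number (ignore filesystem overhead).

38,092

Capacity: 16 GiB = 17,179,869,184 bytes
Per item: 451 kB = 451,000 bytes
⌊17,179,869,184 / 451,000⌋ = 38,092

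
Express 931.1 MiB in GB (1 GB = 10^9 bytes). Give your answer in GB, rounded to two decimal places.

931.1 MiB × 1,048,576 bytes/MiB = 976,329,113.6 bytes
1 GB = 10^9 bytes = 1,000,000,000 bytes
976,329,113.6 / 1,000,000,000 = 0.98 GB

0.98 GB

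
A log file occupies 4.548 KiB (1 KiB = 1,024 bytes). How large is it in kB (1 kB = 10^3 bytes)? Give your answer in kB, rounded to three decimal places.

4.548 KiB × 1,024 bytes/KiB = 4,657.152 bytes
1 kB = 10^3 bytes = 1,000 bytes
4,657.152 / 1,000 = 4.657 kB

4.657 kB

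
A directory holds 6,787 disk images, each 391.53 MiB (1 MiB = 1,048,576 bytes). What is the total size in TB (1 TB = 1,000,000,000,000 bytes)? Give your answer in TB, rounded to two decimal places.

Total = 6,787 × 391.53 MiB = 2657314.11 MiB
= 2657314.11 × 1,048,576 bytes = 2,786,395,800,207.36 bytes
1 TB = 1,000,000,000,000 bytes
2,786,395,800,207.36 / 1,000,000,000,000 = 2.79 TB

2.79 TB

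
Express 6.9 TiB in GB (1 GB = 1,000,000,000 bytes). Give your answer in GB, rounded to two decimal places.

7,586.63 GB

6.9 TiB × 1,099,511,627,776 bytes/TiB = 7,586,630,231,654.4 bytes
1 GB = 1,000,000,000 bytes
7,586,630,231,654.4 / 1,000,000,000 = 7,586.63 GB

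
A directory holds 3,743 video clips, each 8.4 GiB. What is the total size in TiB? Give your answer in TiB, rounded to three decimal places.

Total = 3,743 × 8.4 GiB = 31441.2 GiB
= 31441.2 × 1,073,741,824 bytes = 33,759,731,436,748.8 bytes
1 TiB = 1,099,511,627,776 bytes
33,759,731,436,748.8 / 1,099,511,627,776 = 30.704 TiB

30.704 TiB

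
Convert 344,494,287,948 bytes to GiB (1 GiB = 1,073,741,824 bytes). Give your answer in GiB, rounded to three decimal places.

344,494,287,948 bytes given.
1 GiB = 1,073,741,824 bytes
344,494,287,948 / 1,073,741,824 = 320.835 GiB

320.835 GiB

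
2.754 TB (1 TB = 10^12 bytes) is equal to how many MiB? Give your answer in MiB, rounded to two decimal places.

2.754 TB = 2.754 × 10^12 bytes = 2,754,000,000,000 bytes
1 MiB = 2^20 bytes = 1,048,576 bytes
2,754,000,000,000 / 1,048,576 = 2,626,419.07 MiB

2,626,419.07 MiB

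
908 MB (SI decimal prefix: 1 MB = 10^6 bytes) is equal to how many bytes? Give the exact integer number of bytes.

908 × 1,000,000 = 908,000,000 bytes  (1 MB = 10^6 bytes)

908,000,000 bytes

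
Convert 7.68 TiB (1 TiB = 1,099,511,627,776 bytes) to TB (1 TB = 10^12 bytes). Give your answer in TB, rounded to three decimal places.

7.68 TiB = 7.68 × 2^40 bytes = 8,444,249,301,319.68 bytes
1 TB = 10^12 bytes = 1,000,000,000,000 bytes
8,444,249,301,319.68 / 1,000,000,000,000 = 8.444 TB

8.444 TB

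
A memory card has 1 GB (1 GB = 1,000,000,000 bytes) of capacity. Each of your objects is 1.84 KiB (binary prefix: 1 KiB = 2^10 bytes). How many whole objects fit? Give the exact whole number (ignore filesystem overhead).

Capacity: 1 GB = 1,000,000,000 bytes
Per item: 1.84 KiB = 1,884.16 bytes
⌊1,000,000,000 / 1,884.16⌋ = 530,740

530,740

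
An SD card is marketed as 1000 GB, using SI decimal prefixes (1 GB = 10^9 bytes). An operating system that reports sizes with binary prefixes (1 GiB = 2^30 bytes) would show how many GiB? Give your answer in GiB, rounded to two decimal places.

931.32 GiB

1000 GB = 1000 × 10^9 bytes = 1,000,000,000,000 bytes
1 GiB = 2^30 bytes = 1,073,741,824 bytes
1,000,000,000,000 / 1,073,741,824 = 931.32 GiB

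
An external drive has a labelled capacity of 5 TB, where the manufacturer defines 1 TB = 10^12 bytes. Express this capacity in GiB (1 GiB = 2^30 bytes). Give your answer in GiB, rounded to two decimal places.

5 TB × 1,000,000,000,000 bytes/TB = 5,000,000,000,000 bytes
1 GiB = 1,073,741,824 bytes
5,000,000,000,000 / 1,073,741,824 = 4,656.61 GiB

4,656.61 GiB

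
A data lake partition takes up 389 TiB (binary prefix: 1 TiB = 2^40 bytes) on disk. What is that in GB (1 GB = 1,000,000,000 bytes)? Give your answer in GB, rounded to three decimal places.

389 TiB = 389 × 2^40 bytes = 427,710,023,204,864 bytes
1 GB = 10^9 bytes = 1,000,000,000 bytes
427,710,023,204,864 / 1,000,000,000 = 427,710.023 GB

427,710.023 GB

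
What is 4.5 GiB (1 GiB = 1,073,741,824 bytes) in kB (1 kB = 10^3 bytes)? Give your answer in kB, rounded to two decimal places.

4,831,838.21 kB

4.5 GiB = 4.5 × 2^30 bytes = 4,831,838,208 bytes
1 kB = 10^3 bytes = 1,000 bytes
4,831,838,208 / 1,000 = 4,831,838.21 kB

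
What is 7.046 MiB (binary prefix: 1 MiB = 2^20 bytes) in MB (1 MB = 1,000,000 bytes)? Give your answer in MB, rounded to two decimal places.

7.39 MB

7.046 MiB = 7.046 × 2^20 bytes = 7,388,266.496 bytes
1 MB = 1,000,000 bytes
7,388,266.496 / 1,000,000 = 7.39 MB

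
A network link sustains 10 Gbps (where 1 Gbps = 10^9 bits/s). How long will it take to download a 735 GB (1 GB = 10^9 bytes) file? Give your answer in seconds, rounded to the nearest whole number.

735 GB = 735,000,000,000 bytes = 5,880,000,000,000 bits
10 Gbps = 10,000,000,000 bits/s
time = 5,880,000,000,000 / 10,000,000,000 = 588 s

588 seconds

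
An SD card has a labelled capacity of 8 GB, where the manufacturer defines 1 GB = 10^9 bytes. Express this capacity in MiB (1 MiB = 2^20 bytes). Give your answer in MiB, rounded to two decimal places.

8 GB × 1,000,000,000 bytes/GB = 8,000,000,000 bytes
1 MiB = 2^20 bytes = 1,048,576 bytes
8,000,000,000 / 1,048,576 = 7,629.39 MiB

7,629.39 MiB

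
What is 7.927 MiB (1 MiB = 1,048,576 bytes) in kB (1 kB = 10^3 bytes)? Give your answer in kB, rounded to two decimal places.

7.927 MiB = 7.927 × 2^20 bytes = 8,312,061.952 bytes
1 kB = 1,000 bytes
8,312,061.952 / 1,000 = 8,312.06 kB

8,312.06 kB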